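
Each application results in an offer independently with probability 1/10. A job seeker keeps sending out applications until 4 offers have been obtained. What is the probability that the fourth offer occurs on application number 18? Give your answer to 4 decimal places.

Y = trial on which the fourth success occurs; negative binomial, r=4, p=0.10.
P(Y=18) = C(17,3) · p^4 · (1−p)^14
= 680 · 0.0001 · 0.22877 = 0.015556

0.0156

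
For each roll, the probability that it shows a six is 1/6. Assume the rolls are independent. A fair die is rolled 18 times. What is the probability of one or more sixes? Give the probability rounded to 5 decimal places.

0.96244

P(at least one) = 1 − P(none) = 1 − (1 − 0.166667)^18
= 1 − 0.0375610 = 0.9624390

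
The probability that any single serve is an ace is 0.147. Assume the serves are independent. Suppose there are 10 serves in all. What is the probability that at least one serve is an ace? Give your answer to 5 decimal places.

P(at least one) = 1 − P(none) = 1 − (1 − 0.147)^10
= 1 − 0.2039343 = 0.7960657

0.79607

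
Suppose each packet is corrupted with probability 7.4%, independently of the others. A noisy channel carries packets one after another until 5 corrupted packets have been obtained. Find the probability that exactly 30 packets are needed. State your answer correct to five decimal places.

Y = trial on which the fifth success occurs; negative binomial, r=5, p=0.074.
P(Y=30) = C(29,4) · p^5 · (1−p)^25
= 23751 · 2.219e-06 · 0.14631 = 0.0077111

0.00771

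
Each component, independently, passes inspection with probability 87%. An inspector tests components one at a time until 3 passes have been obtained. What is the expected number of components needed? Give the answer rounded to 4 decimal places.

3.4483

Y = total components until the third success; negative binomial with r=3, p=0.87.
E[Y] = r / p = 3 / 0.87 = 3.448276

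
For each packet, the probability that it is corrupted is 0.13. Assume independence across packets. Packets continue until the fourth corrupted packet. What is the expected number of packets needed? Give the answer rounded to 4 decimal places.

30.7692

Y = total packets until the fourth success; negative binomial with r=4, p=0.13.
E[Y] = r / p = 4 / 0.13 = 30.769231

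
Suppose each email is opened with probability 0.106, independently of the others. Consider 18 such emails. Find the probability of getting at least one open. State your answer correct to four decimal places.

0.8669

P(at least one) = 1 − P(none) = 1 − (1 − 0.106)^18
= 1 − 0.133069 = 0.866931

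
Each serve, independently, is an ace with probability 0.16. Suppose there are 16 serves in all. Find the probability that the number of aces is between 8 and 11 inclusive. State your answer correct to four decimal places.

0.0016

X ~ Binomial(16, 0.16); P(8 ≤ X ≤ 11) = Σ C(16,k) p^k (1−p)^(16−k) over k:
  k=8: C(16,8)·0.16^8·0.84^8 = 0.001370
  k=9: C(16,9)·0.16^9·0.84^7 = 0.000232
  k=10: C(16,10)·0.16^10·0.84^6 = 0.000031
  k=11: C(16,11)·0.16^11·0.84^5 = 0.000003
Total = 0.001636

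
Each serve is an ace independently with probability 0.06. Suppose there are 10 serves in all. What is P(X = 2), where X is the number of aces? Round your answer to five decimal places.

0.09875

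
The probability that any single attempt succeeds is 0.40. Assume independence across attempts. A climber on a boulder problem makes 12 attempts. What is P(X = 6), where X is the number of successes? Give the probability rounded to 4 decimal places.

X ~ Binomial(n=12, p=0.40).
P(X=6) = C(12,6) · p^6 · (1−p)^6
= 924 · 0.004096 · 0.046656 = 0.176579

0.1766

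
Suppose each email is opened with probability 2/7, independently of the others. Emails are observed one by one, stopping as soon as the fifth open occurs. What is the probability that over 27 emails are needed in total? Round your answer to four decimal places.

0.0799

Needing more than 27 emails ⇔ fewer than 5 successes in the first 27. With X ~ Binomial(27, 0.285714), P(Y > 27) = P(X ≤ 4).
  k=0: C(27,0)·0.285714^0·0.714286^27 = 0.000113
  k=1: C(27,1)·0.285714^1·0.714286^26 = 0.001225
  k=2: C(27,2)·0.285714^2·0.714286^25 = 0.006368
  k=3: C(27,3)·0.285714^3·0.714286^24 = 0.021225
  k=4: C(27,4)·0.285714^4·0.714286^23 = 0.050940
P(X ≤ 4) = 0.079871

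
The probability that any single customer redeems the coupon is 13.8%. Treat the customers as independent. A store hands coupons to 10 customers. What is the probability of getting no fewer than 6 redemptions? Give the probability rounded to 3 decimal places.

0.001

X ~ Binomial(10, 0.138); P(X ≥ 6) = Σ C(10,k) p^k (1−p)^(10−k) over k:
  k=6: C(10,6)·0.138^6·0.862^4 = 0.00080
  k=7: C(10,7)·0.138^7·0.862^3 = 0.00007
  k=8: C(10,8)·0.138^8·0.862^2 = 0.00000
  k=9: C(10,9)·0.138^9·0.862^1 = 0.00000
  k=10: C(10,10)·0.138^10·0.862^0 = 0.00000
Total = 0.00088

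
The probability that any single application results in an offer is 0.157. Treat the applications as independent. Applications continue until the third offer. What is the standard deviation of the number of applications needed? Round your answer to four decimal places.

Y = total applications until the third success; negative binomial with r=3, p=0.157.
SD(Y) = √[r(1−p)/p²] = √(102.600511) = 10.129191

10.1292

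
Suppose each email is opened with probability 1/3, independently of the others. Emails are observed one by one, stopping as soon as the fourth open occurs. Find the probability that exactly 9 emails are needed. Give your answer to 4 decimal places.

Y = trial on which the fourth success occurs; negative binomial, r=4, p=0.333333.
P(Y=9) = C(8,3) · p^4 · (1−p)^5
= 56 · 0.012346 · 0.13169 = 0.091043

0.0910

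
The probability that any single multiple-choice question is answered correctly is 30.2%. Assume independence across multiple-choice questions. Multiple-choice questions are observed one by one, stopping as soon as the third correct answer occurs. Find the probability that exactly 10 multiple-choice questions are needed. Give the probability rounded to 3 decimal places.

Y = trial on which the third success occurs; negative binomial, r=3, p=0.302.
P(Y=10) = C(9,2) · p^3 · (1−p)^7
= 36 · 0.027544 · 0.080721 = 0.08004

0.080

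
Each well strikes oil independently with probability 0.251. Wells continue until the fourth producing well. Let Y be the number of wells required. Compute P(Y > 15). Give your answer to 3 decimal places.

0.458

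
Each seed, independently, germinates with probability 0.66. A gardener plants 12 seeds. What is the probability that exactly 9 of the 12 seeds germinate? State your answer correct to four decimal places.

X ~ Binomial(n=12, p=0.66).
P(X=9) = C(12,9) · p^9 · (1−p)^3
= 220 · 0.023763 · 0.039304 = 0.205473

0.2055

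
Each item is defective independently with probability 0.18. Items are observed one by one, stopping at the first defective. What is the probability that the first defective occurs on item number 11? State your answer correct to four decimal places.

0.0247

Geometric (trials to first success), p = 0.18.
P(Y = 11) = (1−p)^10 · p = 0.13745 · 0.18 = 0.024741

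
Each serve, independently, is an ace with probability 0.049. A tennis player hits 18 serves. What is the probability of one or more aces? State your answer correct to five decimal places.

0.59519

P(at least one) = 1 − P(none) = 1 − (1 − 0.049)^18
= 1 − 0.4048082 = 0.5951918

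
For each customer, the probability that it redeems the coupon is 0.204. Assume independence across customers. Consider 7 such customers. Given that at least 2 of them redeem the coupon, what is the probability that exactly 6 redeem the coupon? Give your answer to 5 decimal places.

0.00092

X ~ Binomial(7, 0.204). Want P(X=6 | X≥2) = P(X=6) / P(X≥2).
P(X=6) = C(7,6)·0.204^6·0.796^1 = 0.0004016
P(X≥2) = 1 − 0.2024844 − 0.3632508 = 0.4342648
Ratio = 0.0004016 / 0.4342648 = 0.0009248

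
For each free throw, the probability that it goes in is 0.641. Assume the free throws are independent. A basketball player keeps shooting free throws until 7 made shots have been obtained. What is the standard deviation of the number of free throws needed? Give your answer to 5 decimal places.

Y = total free throws until the seventh success; negative binomial with r=7, p=0.641.
SD(Y) = √[r(1−p)/p²] = √(6.1161261) = 2.4730803

2.47308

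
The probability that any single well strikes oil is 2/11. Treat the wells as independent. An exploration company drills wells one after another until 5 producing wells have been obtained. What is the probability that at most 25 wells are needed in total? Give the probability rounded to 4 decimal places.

0.4868

Finishing within 25 wells ⇔ at least 5 successes in the first 25. With X ~ Binomial(25, 0.181818), P(Y ≤ 25) = 1 − P(X ≤ 4).
  k=0: C(25,0)·0.181818^0·0.818182^25 = 0.006626
  k=1: C(25,1)·0.181818^1·0.818182^24 = 0.036811
  k=2: C(25,2)·0.181818^2·0.818182^23 = 0.098162
  k=3: C(25,3)·0.181818^3·0.818182^22 = 0.167238
  k=4: C(25,4)·0.181818^4·0.818182^21 = 0.204402
1 − 0.513239 = 0.486761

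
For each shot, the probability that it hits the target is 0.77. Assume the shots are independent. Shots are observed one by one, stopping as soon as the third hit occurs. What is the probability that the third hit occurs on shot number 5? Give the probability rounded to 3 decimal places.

0.145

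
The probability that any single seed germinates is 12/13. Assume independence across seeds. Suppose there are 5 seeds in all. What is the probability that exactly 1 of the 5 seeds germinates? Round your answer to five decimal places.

0.00016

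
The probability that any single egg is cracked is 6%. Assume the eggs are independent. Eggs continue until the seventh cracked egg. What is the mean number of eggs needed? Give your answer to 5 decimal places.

Y = total eggs until the seventh success; negative binomial with r=7, p=0.06.
E[Y] = r / p = 7 / 0.06 = 116.6666667

116.66667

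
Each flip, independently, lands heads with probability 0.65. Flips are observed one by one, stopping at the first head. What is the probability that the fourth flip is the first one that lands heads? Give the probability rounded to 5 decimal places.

Geometric (trials to first success), p = 0.65.
P(Y = 4) = (1−p)^3 · p = 0.042875 · 0.65 = 0.0278688

0.02787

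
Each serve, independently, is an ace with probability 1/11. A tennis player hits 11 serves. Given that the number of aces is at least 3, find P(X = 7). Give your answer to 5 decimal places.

X ~ Binomial(11, 0.090909). Want P(X=7 | X≥3) = P(X=7) / P(X≥3).
P(X=7) = C(11,7)·0.090909^7·0.909091^4 = 0.0000116
P(X≥3) = 1 − 0.3504939 − 0.3855433 − 0.1927716 = 0.0711912
Ratio = 0.0000116 / 0.0711912 = 0.0001625

0.00016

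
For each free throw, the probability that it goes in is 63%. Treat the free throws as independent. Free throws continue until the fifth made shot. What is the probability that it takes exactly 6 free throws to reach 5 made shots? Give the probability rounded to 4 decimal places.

0.1836

Y = trial on which the fifth success occurs; negative binomial, r=5, p=0.63.
P(Y=6) = C(5,4) · p^5 · (1−p)^1
= 5 · 0.099244 · 0.37 = 0.183601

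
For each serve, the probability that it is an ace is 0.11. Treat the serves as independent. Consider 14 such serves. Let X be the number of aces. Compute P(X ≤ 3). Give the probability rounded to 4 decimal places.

X ~ Binomial(14, 0.11); P(X ≤ 3) = Σ C(14,k) p^k (1−p)^(14−k) over k:
  k=0: C(14,0)·0.11^0·0.89^14 = 0.195641
  k=1: C(14,1)·0.11^1·0.89^13 = 0.338525
  k=2: C(14,2)·0.11^2·0.89^12 = 0.271961
  k=3: C(14,3)·0.11^3·0.89^11 = 0.134453
Total = 0.940580

0.9406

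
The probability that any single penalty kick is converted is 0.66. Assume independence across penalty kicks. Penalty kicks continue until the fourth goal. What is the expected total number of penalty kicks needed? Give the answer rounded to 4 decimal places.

Y = total penalty kicks until the fourth success; negative binomial with r=4, p=0.66.
E[Y] = r / p = 4 / 0.66 = 6.060606

6.0606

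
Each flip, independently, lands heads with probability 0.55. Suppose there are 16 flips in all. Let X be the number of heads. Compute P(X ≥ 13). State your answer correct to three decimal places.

X ~ Binomial(16, 0.55); P(X ≥ 13) = Σ C(16,k) p^k (1−p)^(16−k) over k:
  k=13: C(16,13)·0.55^13·0.45^3 = 0.02151
  k=14: C(16,14)·0.55^14·0.45^2 = 0.00563
  k=15: C(16,15)·0.55^15·0.45^1 = 0.00092
  k=16: C(16,16)·0.55^16·0.45^0 = 0.00007
Total = 0.02813

0.028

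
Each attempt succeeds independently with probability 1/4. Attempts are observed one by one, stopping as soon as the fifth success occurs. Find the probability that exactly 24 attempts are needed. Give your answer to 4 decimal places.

0.0366

Y = trial on which the fifth success occurs; negative binomial, r=5, p=0.25.
P(Y=24) = C(23,4) · p^5 · (1−p)^19
= 8855 · 0.00097656 · 0.0042283 = 0.036564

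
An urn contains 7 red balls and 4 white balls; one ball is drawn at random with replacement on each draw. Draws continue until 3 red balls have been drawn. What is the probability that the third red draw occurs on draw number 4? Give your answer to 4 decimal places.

0.2811

Y = trial on which the third success occurs; negative binomial, r=3, p=0.636364.
P(Y=4) = C(3,2) · p^3 · (1−p)^1
= 3 · 0.2577 · 0.36364 = 0.281128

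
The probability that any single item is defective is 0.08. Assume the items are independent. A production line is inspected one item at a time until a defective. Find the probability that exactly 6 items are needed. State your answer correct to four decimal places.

0.0527

Geometric (trials to first success), p = 0.08.
P(Y = 6) = (1−p)^5 · p = 0.65908 · 0.08 = 0.052727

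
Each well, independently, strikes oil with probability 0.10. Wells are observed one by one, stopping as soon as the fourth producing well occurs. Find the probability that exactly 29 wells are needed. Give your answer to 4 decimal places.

0.0235

Y = trial on which the fourth success occurs; negative binomial, r=4, p=0.10.
P(Y=29) = C(28,3) · p^4 · (1−p)^25
= 3276 · 0.0001 · 0.07179 = 0.023518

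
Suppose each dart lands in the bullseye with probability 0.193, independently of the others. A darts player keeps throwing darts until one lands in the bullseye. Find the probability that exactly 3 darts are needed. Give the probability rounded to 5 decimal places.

0.12569

Geometric (trials to first success), p = 0.193.
P(Y = 3) = (1−p)^2 · p = 0.65125 · 0.193 = 0.1256911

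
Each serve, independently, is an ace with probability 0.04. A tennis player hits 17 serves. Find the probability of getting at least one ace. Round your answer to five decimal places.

P(at least one) = 1 − P(none) = 1 − (1 − 0.04)^17
= 1 − 0.4995868 = 0.5004132

0.50041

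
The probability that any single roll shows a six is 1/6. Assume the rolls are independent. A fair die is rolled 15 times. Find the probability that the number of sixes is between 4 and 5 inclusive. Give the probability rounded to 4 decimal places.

0.2041

X ~ Binomial(15, 0.166667); P(4 ≤ X ≤ 5) = Σ C(15,k) p^k (1−p)^(15−k) over k:
  k=4: C(15,4)·0.166667^4·0.833333^11 = 0.141754
  k=5: C(15,5)·0.166667^5·0.833333^10 = 0.062372
Total = 0.204125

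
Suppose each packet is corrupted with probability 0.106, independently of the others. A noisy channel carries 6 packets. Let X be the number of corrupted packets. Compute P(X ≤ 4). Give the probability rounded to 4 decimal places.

0.9999

X ~ Binomial(6, 0.106); P(X ≤ 4) = Σ C(6,k) p^k (1−p)^(6−k) over k:
  k=0: C(6,0)·0.106^0·0.894^6 = 0.510535
  k=1: C(6,1)·0.106^1·0.894^5 = 0.363199
  k=2: C(6,2)·0.106^2·0.894^4 = 0.107660
  k=3: C(6,3)·0.106^3·0.894^3 = 0.017020
  k=4: C(6,4)·0.106^4·0.894^2 = 0.001514
Total = 0.999927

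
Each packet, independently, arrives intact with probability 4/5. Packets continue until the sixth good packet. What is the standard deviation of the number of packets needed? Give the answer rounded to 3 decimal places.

1.369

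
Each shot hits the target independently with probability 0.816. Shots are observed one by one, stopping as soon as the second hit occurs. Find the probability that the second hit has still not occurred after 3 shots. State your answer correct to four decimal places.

0.0891

Needing more than 3 shots ⇔ fewer than 2 successes in the first 3. With X ~ Binomial(3, 0.816), P(Y > 3) = P(X ≤ 1).
  k=0: C(3,0)·0.816^0·0.184^3 = 0.006230
  k=1: C(3,1)·0.816^1·0.184^2 = 0.082879
P(X ≤ 1) = 0.089109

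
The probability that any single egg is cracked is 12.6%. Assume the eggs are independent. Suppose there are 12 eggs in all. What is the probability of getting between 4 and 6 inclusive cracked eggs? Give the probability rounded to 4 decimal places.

0.0539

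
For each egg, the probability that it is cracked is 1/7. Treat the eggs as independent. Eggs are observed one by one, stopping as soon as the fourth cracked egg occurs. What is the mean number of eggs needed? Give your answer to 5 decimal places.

28.00000

Y = total eggs until the fourth success; negative binomial with r=4, p=0.142857.
E[Y] = r / p = 4 / 0.142857 = 28.0000000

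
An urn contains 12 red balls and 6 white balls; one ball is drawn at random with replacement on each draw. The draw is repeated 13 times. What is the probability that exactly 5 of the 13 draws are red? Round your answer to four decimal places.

X ~ Binomial(n=13, p=0.666667).
P(X=5) = C(13,5) · p^5 · (1−p)^8
= 1287 · 0.13169 · 0.00015242 = 0.025832

0.0258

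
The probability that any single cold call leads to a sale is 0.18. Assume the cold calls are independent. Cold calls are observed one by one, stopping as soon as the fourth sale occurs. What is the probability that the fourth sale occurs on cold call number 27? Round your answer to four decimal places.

0.0284

Y = trial on which the fourth success occurs; negative binomial, r=4, p=0.18.
P(Y=27) = C(26,3) · p^4 · (1−p)^23
= 2600 · 0.0010498 · 0.010416 = 0.028430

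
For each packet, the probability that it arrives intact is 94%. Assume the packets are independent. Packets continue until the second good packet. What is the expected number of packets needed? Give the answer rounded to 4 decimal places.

Y = total packets until the second success; negative binomial with r=2, p=0.94.
E[Y] = r / p = 2 / 0.94 = 2.127660

2.1277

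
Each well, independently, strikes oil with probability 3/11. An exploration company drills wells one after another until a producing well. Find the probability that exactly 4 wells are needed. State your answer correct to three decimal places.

Geometric (trials to first success), p = 0.272727.
P(Y = 4) = (1−p)^3 · p = 0.38467 · 0.272727 = 0.10491

0.105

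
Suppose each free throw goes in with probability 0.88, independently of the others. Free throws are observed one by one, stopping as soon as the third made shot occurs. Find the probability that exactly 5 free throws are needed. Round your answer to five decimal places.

0.05888

Y = trial on which the third success occurs; negative binomial, r=3, p=0.88.
P(Y=5) = C(4,2) · p^3 · (1−p)^2
= 6 · 0.68147 · 0.0144 = 0.0588792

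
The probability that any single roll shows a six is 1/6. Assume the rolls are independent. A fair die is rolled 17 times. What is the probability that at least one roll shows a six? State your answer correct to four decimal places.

0.9549

P(at least one) = 1 − P(none) = 1 − (1 − 0.166667)^17
= 1 − 0.045073 = 0.954927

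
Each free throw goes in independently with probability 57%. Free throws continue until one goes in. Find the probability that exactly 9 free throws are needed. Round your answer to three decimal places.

0.001

Geometric (trials to first success), p = 0.57.
P(Y = 9) = (1−p)^8 · p = 0.0011688 · 0.57 = 0.00067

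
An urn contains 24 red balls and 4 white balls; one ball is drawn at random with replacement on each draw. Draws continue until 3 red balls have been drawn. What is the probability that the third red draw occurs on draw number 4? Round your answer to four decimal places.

0.2699

Y = trial on which the third success occurs; negative binomial, r=3, p=0.857143.
P(Y=4) = C(3,2) · p^3 · (1−p)^1
= 3 · 0.62974 · 0.14286 = 0.269888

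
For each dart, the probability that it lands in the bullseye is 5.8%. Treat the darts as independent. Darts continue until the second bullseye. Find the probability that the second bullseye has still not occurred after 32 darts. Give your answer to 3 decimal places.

0.439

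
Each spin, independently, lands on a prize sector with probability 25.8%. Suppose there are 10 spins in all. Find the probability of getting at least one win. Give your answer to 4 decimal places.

0.9494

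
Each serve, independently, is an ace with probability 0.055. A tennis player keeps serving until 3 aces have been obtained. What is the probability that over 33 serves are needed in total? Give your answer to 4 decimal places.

Needing more than 33 serves ⇔ fewer than 3 successes in the first 33. With X ~ Binomial(33, 0.055), P(Y > 33) = P(X ≤ 2).
  k=0: C(33,0)·0.055^0·0.945^33 = 0.154614
  k=1: C(33,1)·0.055^1·0.945^32 = 0.296958
  k=2: C(33,2)·0.055^2·0.945^31 = 0.276532
P(X ≤ 2) = 0.728104

0.7281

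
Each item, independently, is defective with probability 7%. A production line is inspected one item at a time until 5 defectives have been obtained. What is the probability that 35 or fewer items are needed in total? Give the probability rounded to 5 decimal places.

Finishing within 35 items ⇔ at least 5 successes in the first 35. With X ~ Binomial(35, 0.07), P(Y ≤ 35) = 1 − P(X ≤ 4).
  k=0: C(35,0)·0.07^0·0.93^35 = 0.0788684
  k=1: C(35,1)·0.07^1·0.93^34 = 0.2077717
  k=2: C(35,2)·0.07^2·0.93^33 = 0.2658584
  k=3: C(35,3)·0.07^3·0.93^32 = 0.2201193
  k=4: C(35,4)·0.07^4·0.93^31 = 0.1325450
1 − 0.9051627 = 0.0948373

0.09484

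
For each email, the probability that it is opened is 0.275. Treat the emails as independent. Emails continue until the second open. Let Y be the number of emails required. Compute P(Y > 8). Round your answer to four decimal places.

0.3080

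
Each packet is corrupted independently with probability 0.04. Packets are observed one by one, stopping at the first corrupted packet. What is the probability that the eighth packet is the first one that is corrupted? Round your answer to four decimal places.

0.0301

Geometric (trials to first success), p = 0.04.
P(Y = 8) = (1−p)^7 · p = 0.75145 · 0.04 = 0.030058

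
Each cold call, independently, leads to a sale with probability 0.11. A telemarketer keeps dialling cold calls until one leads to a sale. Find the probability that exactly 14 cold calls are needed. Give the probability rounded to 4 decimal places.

Geometric (trials to first success), p = 0.11.
P(Y = 14) = (1−p)^13 · p = 0.21982 · 0.11 = 0.024180

0.0242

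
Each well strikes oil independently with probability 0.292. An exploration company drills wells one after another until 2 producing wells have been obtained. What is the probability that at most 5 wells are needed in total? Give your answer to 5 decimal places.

0.45526

Finishing within 5 wells ⇔ at least 2 successes in the first 5. With X ~ Binomial(5, 0.292), P(Y ≤ 5) = 1 − P(X ≤ 1).
  k=0: C(5,0)·0.292^0·0.708^5 = 0.1778960
  k=1: C(5,1)·0.292^1·0.708^4 = 0.3668478
1 − 0.5447438 = 0.4552562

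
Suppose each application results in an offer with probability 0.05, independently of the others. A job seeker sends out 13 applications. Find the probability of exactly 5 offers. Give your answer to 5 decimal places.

0.00027

X ~ Binomial(n=13, p=0.05).
P(X=5) = C(13,5) · p^5 · (1−p)^8
= 1287 · 3.125e-07 · 0.66342 = 0.0002668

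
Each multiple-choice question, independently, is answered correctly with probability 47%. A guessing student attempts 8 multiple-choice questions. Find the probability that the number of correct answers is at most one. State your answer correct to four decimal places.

0.0504

X ~ Binomial(8, 0.47); P(X ≤ 1) = Σ C(8,k) p^k (1−p)^(8−k) over k:
  k=0: C(8,0)·0.47^0·0.53^8 = 0.006226
  k=1: C(8,1)·0.47^1·0.53^7 = 0.044169
Total = 0.050395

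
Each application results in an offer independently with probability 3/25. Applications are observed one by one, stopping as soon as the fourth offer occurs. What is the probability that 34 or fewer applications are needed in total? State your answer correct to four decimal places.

0.5953

Finishing within 34 applications ⇔ at least 4 successes in the first 34. With X ~ Binomial(34, 0.12), P(Y ≤ 34) = 1 − P(X ≤ 3).
  k=0: C(34,0)·0.12^0·0.88^34 = 0.012954
  k=1: C(34,1)·0.12^1·0.88^33 = 0.060060
  k=2: C(34,2)·0.12^2·0.88^32 = 0.135136
  k=3: C(34,3)·0.12^3·0.88^31 = 0.196561
1 − 0.404712 = 0.595288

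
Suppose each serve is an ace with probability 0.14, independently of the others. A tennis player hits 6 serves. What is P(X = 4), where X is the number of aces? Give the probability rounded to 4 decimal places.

X ~ Binomial(n=6, p=0.14).
P(X=4) = C(6,4) · p^4 · (1−p)^2
= 15 · 0.00038416 · 0.7396 = 0.004262

0.0043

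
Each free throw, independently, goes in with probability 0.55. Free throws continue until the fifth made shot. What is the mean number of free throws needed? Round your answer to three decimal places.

9.091

Y = total free throws until the fifth success; negative binomial with r=5, p=0.55.
E[Y] = r / p = 5 / 0.55 = 9.09091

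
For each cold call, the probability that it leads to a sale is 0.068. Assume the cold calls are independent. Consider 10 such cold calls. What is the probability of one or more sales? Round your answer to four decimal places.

0.5055

P(at least one) = 1 − P(none) = 1 − (1 − 0.068)^10
= 1 − 0.494492 = 0.505508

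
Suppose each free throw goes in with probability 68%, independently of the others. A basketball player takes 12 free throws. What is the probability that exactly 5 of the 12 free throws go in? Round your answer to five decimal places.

0.03957

X ~ Binomial(n=12, p=0.68).
P(X=5) = C(12,5) · p^5 · (1−p)^7
= 792 · 0.14539 · 0.0003436 = 0.0395658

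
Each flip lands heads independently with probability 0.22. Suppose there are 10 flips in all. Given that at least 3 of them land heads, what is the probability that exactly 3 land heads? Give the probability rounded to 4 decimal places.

X ~ Binomial(10, 0.22). Want P(X=3 | X≥3) = P(X=3) / P(X≥3).
P(X=3) = C(10,3)·0.22^3·0.78^7 = 0.224446
P(X≥3) = 1 − 0.083358 − 0.235112 − 0.298411 = 0.383120
Ratio = 0.224446 / 0.383120 = 0.585837

0.5858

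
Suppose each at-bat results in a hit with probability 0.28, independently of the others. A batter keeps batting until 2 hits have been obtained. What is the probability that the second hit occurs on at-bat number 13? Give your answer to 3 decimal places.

0.025

Y = trial on which the second success occurs; negative binomial, r=2, p=0.28.
P(Y=13) = C(12,1) · p^2 · (1−p)^11
= 12 · 0.0784 · 0.026956 = 0.02536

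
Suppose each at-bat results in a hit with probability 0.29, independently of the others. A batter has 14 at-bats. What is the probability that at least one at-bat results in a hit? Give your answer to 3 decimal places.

0.992

P(at least one) = 1 − P(none) = 1 − (1 − 0.29)^14
= 1 − 0.00827 = 0.99173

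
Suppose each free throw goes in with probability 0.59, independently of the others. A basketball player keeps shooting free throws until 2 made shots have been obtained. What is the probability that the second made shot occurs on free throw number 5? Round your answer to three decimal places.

0.096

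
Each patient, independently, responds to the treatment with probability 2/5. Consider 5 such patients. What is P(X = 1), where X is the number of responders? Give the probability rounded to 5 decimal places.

0.25920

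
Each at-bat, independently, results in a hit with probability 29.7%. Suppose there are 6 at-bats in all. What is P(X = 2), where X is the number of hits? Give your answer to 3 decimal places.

0.323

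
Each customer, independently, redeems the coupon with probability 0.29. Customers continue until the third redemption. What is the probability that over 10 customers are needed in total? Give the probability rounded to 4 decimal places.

0.4099

Needing more than 10 customers ⇔ fewer than 3 successes in the first 10. With X ~ Binomial(10, 0.29), P(Y > 10) = P(X ≤ 2).
  k=0: C(10,0)·0.29^0·0.71^10 = 0.032552
  k=1: C(10,1)·0.29^1·0.71^9 = 0.132961
  k=2: C(10,2)·0.29^2·0.71^8 = 0.244385
P(X ≤ 2) = 0.409899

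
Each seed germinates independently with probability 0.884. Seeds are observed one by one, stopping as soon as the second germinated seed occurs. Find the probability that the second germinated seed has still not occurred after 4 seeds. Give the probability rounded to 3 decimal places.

Needing more than 4 seeds ⇔ fewer than 2 successes in the first 4. With X ~ Binomial(4, 0.884), P(Y > 4) = P(X ≤ 1).
  k=0: C(4,0)·0.884^0·0.116^4 = 0.00018
  k=1: C(4,1)·0.884^1·0.116^3 = 0.00552
P(X ≤ 1) = 0.00570

0.006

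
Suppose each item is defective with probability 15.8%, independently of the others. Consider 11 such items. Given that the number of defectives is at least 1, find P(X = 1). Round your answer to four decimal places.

X ~ Binomial(11, 0.158). Want P(X=1 | X≥1) = P(X=1) / P(X≥1).
P(X=1) = C(11,1)·0.158^1·0.842^10 = 0.311294
P(X≥1) = 1 − 0.150811 = 0.849189
Ratio = 0.311294 / 0.849189 = 0.366578

0.3666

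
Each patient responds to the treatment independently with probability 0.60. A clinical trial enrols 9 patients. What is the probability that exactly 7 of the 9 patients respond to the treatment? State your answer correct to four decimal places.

0.1612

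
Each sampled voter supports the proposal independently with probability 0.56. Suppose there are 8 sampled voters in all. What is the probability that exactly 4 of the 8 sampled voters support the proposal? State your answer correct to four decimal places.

X ~ Binomial(n=8, p=0.56).
P(X=4) = C(8,4) · p^4 · (1−p)^4
= 70 · 0.098345 · 0.037481 = 0.258024

0.2580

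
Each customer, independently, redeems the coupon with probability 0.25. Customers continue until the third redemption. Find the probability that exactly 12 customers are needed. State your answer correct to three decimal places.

0.065

Y = trial on which the third success occurs; negative binomial, r=3, p=0.25.
P(Y=12) = C(11,2) · p^3 · (1−p)^9
= 55 · 0.015625 · 0.075085 = 0.06453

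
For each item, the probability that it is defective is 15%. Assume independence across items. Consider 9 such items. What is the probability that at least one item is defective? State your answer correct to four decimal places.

P(at least one) = 1 − P(none) = 1 − (1 − 0.15)^9
= 1 − 0.231617 = 0.768383

0.7684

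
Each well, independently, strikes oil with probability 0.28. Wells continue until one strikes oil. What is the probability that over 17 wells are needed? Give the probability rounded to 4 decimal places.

0.0038

Y = number of wells to the first success; geometric, p = 0.28.
P(Y > 17) = P(first 17 all fail) = (1−p)^17 = 0.003755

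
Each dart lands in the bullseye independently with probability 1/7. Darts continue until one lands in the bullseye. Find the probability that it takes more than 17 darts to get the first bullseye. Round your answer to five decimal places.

0.07276

Y = number of darts to the first success; geometric, p = 0.142857.
P(Y > 17) = P(first 17 all fail) = (1−p)^17 = 0.0727620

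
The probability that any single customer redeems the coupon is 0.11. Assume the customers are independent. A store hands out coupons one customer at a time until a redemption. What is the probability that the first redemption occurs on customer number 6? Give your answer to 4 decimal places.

Geometric (trials to first success), p = 0.11.
P(Y = 6) = (1−p)^5 · p = 0.55841 · 0.11 = 0.061425

0.0614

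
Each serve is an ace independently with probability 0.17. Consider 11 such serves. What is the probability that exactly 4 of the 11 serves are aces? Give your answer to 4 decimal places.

0.0748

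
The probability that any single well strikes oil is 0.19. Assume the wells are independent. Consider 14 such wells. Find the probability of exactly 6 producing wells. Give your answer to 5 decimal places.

0.02618

X ~ Binomial(n=14, p=0.19).
P(X=6) = C(14,6) · p^6 · (1−p)^8
= 3003 · 4.7046e-05 · 0.1853 = 0.0261792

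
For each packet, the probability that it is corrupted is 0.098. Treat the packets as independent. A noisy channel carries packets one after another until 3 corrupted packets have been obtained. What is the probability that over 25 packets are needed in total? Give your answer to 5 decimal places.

0.55074

Needing more than 25 packets ⇔ fewer than 3 successes in the first 25. With X ~ Binomial(25, 0.098), P(Y > 25) = P(X ≤ 2).
  k=0: C(25,0)·0.098^0·0.902^25 = 0.0758863
  k=1: C(25,1)·0.098^1·0.902^24 = 0.2061214
  k=2: C(25,2)·0.098^2·0.902^23 = 0.2687347
P(X ≤ 2) = 0.5507424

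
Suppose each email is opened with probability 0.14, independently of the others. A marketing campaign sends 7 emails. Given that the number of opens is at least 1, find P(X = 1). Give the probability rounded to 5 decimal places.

X ~ Binomial(7, 0.14). Want P(X=1 | X≥1) = P(X=1) / P(X≥1).
P(X=1) = C(7,1)·0.14^1·0.86^6 = 0.3964759
P(X≥1) = 1 − 0.3479278 = 0.6520722
Ratio = 0.3964759 / 0.6520722 = 0.6080245

0.60802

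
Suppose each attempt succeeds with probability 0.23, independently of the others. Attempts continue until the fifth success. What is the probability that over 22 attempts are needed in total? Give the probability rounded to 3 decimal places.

0.406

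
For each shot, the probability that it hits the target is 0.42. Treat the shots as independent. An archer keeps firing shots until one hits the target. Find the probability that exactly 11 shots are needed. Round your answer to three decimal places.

Geometric (trials to first success), p = 0.42.
P(Y = 11) = (1−p)^10 · p = 0.004308 · 0.42 = 0.00181

0.002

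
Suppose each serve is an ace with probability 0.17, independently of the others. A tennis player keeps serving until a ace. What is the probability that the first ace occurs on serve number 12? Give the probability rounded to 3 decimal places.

Geometric (trials to first success), p = 0.17.
P(Y = 12) = (1−p)^11 · p = 0.12878 · 0.17 = 0.02189

0.022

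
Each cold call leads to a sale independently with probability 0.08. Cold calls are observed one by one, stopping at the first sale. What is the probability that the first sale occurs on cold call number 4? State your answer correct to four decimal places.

Geometric (trials to first success), p = 0.08.
P(Y = 4) = (1−p)^3 · p = 0.77869 · 0.08 = 0.062295

0.0623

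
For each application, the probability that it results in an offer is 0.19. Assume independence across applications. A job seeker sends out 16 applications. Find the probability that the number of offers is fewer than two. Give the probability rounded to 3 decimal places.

0.163

X ~ Binomial(16, 0.19); P(X ≤ 1) = Σ C(16,k) p^k (1−p)^(16−k) over k:
  k=0: C(16,0)·0.19^0·0.81^16 = 0.03434
  k=1: C(16,1)·0.19^1·0.81^15 = 0.12887
Total = 0.16321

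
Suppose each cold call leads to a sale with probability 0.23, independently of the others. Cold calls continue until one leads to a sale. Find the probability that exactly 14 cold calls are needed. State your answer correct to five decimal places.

Geometric (trials to first success), p = 0.23.
P(Y = 14) = (1−p)^13 · p = 0.033449 · 0.23 = 0.0076932

0.00769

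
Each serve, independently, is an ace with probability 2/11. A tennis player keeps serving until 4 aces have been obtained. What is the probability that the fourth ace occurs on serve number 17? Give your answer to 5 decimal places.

0.04506

Y = trial on which the fourth success occurs; negative binomial, r=4, p=0.181818.
P(Y=17) = C(16,3) · p^4 · (1−p)^13
= 560 · 0.0010928 · 0.073629 = 0.0450594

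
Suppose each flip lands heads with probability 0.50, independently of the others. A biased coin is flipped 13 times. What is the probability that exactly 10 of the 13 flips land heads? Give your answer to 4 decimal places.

0.0349

X ~ Binomial(n=13, p=0.50).
P(X=10) = C(13,10) · p^10 · (1−p)^3
= 286 · 0.00097656 · 0.125 = 0.034912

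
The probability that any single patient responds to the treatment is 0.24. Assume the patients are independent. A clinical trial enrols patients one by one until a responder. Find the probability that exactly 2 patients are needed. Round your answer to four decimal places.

0.1824

Geometric (trials to first success), p = 0.24.
P(Y = 2) = (1−p)^1 · p = 0.76 · 0.24 = 0.182400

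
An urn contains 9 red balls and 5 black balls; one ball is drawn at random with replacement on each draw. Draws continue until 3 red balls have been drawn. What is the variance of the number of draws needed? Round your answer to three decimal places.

2.593

Y = total draws until the third success; negative binomial with r=3, p=0.642857.
Var(Y) = r(1−p)/p² = 3·0.357143 / 0.642857² = 2.59259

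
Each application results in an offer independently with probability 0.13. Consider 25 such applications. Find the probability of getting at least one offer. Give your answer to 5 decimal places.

P(at least one) = 1 − P(none) = 1 − (1 − 0.13)^25
= 1 − 0.0307596 = 0.9692404

0.96924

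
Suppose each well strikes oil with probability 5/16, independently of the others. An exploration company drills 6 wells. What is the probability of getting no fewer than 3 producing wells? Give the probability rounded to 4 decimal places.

X ~ Binomial(6, 0.3125); P(X ≥ 3) = Σ C(6,k) p^k (1−p)^(6−k) over k:
  k=3: C(6,3)·0.3125^3·0.6875^3 = 0.198334
  k=4: C(6,4)·0.3125^4·0.6875^2 = 0.067614
  k=5: C(6,5)·0.3125^5·0.6875^1 = 0.012293
  k=6: C(6,6)·0.3125^6·0.6875^0 = 0.000931
Total = 0.279173

0.2792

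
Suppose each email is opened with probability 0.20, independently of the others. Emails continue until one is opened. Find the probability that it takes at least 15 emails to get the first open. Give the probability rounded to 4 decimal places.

0.0440

Y = number of emails to the first success; geometric, p = 0.20.
P(Y > 14) = P(first 14 all fail) = (1−p)^14 = 0.043980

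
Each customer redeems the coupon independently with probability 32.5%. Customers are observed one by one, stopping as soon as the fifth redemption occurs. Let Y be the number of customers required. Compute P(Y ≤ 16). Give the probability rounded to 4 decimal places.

Finishing within 16 customers ⇔ at least 5 successes in the first 16. With X ~ Binomial(16, 0.325), P(Y ≤ 16) = 1 − P(X ≤ 4).
  k=0: C(16,0)·0.325^0·0.675^16 = 0.001857
  k=1: C(16,1)·0.325^1·0.675^15 = 0.014307
  k=2: C(16,2)·0.325^2·0.675^14 = 0.051666
  k=3: C(16,3)·0.325^3·0.675^13 = 0.116088
  k=4: C(16,4)·0.325^4·0.675^12 = 0.181656
1 − 0.365574 = 0.634426

0.6344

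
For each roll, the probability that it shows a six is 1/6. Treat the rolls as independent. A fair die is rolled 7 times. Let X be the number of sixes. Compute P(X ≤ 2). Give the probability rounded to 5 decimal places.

0.90422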